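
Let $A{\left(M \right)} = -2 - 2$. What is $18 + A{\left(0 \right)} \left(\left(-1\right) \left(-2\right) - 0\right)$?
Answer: $10$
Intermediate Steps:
$A{\left(M \right)} = -4$
$18 + A{\left(0 \right)} \left(\left(-1\right) \left(-2\right) - 0\right) = 18 - 4 \left(\left(-1\right) \left(-2\right) - 0\right) = 18 - 4 \left(2 + 0\right) = 18 - 8 = 10$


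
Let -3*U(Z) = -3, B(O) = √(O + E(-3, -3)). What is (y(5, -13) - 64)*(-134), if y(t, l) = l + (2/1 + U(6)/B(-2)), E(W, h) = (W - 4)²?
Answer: 10050 - 134*√47/47 ≈ 10030.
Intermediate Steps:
E(W, h) = (-4 + W)²
B(O) = √(49 + O) (B(O) = √(O + (-4 - 3)²) = √(O + (-7)²) = √(O + 49) = √(49 + O))
U(Z) = 1 (U(Z) = -⅓*(-3) = 1)
y(t, l) = 2 + l + √47/47 (y(t, l) = l + (2/1 + 1/√(49 - 2)) = l + (2*1 + 1/√47) = l + (2 + 1*(√47/47)) = l + (2 + √47/47) = 2 + l + √47/47)
(y(5, -13) - 64)*(-134) = ((2 - 13 + √47/47) - 64)*(-134) = ((-11 + √47/47) - 64)*(-134) = (-75 + √47/47)*(-134) = 10050 - 134*√47/47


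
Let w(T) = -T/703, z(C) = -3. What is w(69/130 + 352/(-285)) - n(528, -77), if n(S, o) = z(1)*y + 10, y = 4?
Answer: 10423679/5209230 ≈ 2.0010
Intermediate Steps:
n(S, o) = -2 (n(S, o) = -3*4 + 10 = -12 + 10 = -2)
w(T) = -T/703
w(69/130 + 352/(-285)) - n(528, -77) = -(69/130 + 352/(-285))/703 - 1*(-2) = -(69*(1/130) + 352*(-1/285))/703 + 2 = -(69/130 - 352/285)/703 + 2 = -1/703*(-5219/7410) + 2 = 5219/5209230 + 2 = 10423679/5209230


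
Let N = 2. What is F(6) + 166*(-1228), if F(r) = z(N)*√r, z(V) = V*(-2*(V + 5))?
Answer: -203848 - 28*√6 ≈ -2.0392e+5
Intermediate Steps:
z(V) = V*(-10 - 2*V) (z(V) = V*(-2*(5 + V)) = V*(-10 - 2*V))
F(r) = -28*√r (F(r) = (-2*2*(5 + 2))*√r = (-2*2*7)*√r = -28*√r)
F(6) + 166*(-1228) = -28*√6 + 166*(-1228) = -28*√6 - 203848 = -203848 - 28*√6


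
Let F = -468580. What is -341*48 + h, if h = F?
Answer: -484948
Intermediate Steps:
h = -468580
-341*48 + h = -341*48 - 468580 = -16368 - 468580 = -484948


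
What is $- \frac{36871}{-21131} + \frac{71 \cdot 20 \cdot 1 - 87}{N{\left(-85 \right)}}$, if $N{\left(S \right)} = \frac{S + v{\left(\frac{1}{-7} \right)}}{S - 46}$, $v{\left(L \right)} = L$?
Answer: $\frac{25851685407}{12594076} \approx 2052.7$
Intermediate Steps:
$N{\left(S \right)} = \frac{- \frac{1}{7} + S}{-46 + S}$ ($N{\left(S \right)} = \frac{S + \frac{1}{-7}}{S - 46} = \frac{S - \frac{1}{7}}{-46 + S} = \frac{- \frac{1}{7} + S}{-46 + S}$)
$- \frac{36871}{-21131} + \frac{71 \cdot 20 \cdot 1 - 87}{N{\left(-85 \right)}} = - \frac{36871}{-21131} + \frac{71 \cdot 20 \cdot 1 - 87}{\frac{1}{-46 - 85} \left(- \frac{1}{7} - 85\right)} = \left(-36871\right) \left(- \frac{1}{21131}\right) + \frac{71 \cdot 20 - 87}{\frac{1}{-131} \left(- \frac{596}{7}\right)} = \frac{36871}{21131} + \frac{1420 - 87}{\left(- \frac{1}{131}\right) \left(- \frac{596}{7}\right)} = \frac{36871}{21131} + \frac{1333}{\frac{596}{917}} = \frac{36871}{21131} + 1333 \cdot \frac{917}{596} = \frac{36871}{21131} + \frac{1222361}{596} = \frac{25851685407}{12594076}$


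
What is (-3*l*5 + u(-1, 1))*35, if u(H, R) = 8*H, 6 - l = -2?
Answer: -4480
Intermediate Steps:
l = 8 (l = 6 - 1*(-2) = 6 + 2 = 8)
(-3*l*5 + u(-1, 1))*35 = (-3*8*5 + 8*(-1))*35 = (-24*5 - 8)*35 = (-120 - 8)*35 = -128*35 = -4480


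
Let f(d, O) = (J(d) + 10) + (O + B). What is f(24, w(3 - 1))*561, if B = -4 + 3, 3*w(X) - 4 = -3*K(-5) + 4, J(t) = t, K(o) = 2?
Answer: 18887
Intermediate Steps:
w(X) = ⅔ (w(X) = 4/3 + (-3*2 + 4)/3 = 4/3 + (-6 + 4)/3 = 4/3 + (⅓)*(-2) = 4/3 - ⅔ = ⅔)
B = -1
f(d, O) = 9 + O + d (f(d, O) = (d + 10) + (O - 1) = (10 + d) + (-1 + O) = 9 + O + d)
f(24, w(3 - 1))*561 = (9 + ⅔ + 24)*561 = (101/3)*561 = 18887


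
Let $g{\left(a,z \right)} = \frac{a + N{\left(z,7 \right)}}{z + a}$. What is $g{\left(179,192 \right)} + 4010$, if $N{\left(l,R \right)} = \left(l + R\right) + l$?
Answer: $\frac{1488280}{371} \approx 4011.5$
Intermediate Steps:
$N{\left(l,R \right)} = R + 2 l$ ($N{\left(l,R \right)} = \left(R + l\right) + l = R + 2 l$)
$g{\left(a,z \right)} = \frac{7 + a + 2 z}{a + z}$ ($g{\left(a,z \right)} = \frac{a + \left(7 + 2 z\right)}{z + a} = \frac{7 + a + 2 z}{a + z}$)
$g{\left(179,192 \right)} + 4010 = \frac{7 + 179 + 2 \cdot 192}{179 + 192} + 4010 = \frac{7 + 179 + 384}{371} + 4010 = \frac{1}{371} \cdot 570 + 4010 = \frac{570}{371} + 4010 = \frac{1488280}{371}$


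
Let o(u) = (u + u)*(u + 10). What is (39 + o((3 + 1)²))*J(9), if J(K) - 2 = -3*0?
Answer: 1742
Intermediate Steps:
J(K) = 2 (J(K) = 2 - 3*0 = 2 + 0 = 2)
o(u) = 2*u*(10 + u) (o(u) = (2*u)*(10 + u) = 2*u*(10 + u))
(39 + o((3 + 1)²))*J(9) = (39 + 2*(3 + 1)²*(10 + (3 + 1)²))*2 = (39 + 2*4²*(10 + 4²))*2 = (39 + 2*16*(10 + 16))*2 = (39 + 2*16*26)*2 = (39 + 832)*2 = 871*2 = 1742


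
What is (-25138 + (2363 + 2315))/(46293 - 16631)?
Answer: -10230/14831 ≈ -0.68977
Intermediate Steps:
(-25138 + (2363 + 2315))/(46293 - 16631) = (-25138 + 4678)/29662 = -20460*1/29662 = -10230/14831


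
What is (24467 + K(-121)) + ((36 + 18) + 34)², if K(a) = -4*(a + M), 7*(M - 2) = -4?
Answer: 228825/7 ≈ 32689.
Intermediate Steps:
M = 10/7 (M = 2 + (⅐)*(-4) = 2 - 4/7 = 10/7 ≈ 1.4286)
K(a) = -40/7 - 4*a (K(a) = -4*(a + 10/7) = -4*(10/7 + a) = -40/7 - 4*a)
(24467 + K(-121)) + ((36 + 18) + 34)² = (24467 + (-40/7 - 4*(-121))) + ((36 + 18) + 34)² = (24467 + (-40/7 + 484)) + (54 + 34)² = (24467 + 3348/7) + 88² = 174617/7 + 7744 = 228825/7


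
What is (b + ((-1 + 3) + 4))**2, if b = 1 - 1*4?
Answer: 9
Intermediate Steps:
b = -3 (b = 1 - 4 = -3)
(b + ((-1 + 3) + 4))**2 = (-3 + ((-1 + 3) + 4))**2 = (-3 + (2 + 4))**2 = (-3 + 6)**2 = 3**2 = 9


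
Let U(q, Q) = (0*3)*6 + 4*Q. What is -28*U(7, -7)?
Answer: 784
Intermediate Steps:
U(q, Q) = 4*Q (U(q, Q) = 0*6 + 4*Q = 0 + 4*Q = 4*Q)
-28*U(7, -7) = -112*(-7) = -28*(-28) = 784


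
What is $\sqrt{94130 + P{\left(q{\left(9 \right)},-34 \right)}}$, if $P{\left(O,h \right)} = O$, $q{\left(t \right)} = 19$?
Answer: $3 \sqrt{10461} \approx 306.84$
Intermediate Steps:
$\sqrt{94130 + P{\left(q{\left(9 \right)},-34 \right)}} = \sqrt{94130 + 19} = \sqrt{94149} = 3 \sqrt{10461}$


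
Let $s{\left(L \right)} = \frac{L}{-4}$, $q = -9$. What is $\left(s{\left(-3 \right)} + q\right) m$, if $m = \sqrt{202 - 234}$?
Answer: $- 33 i \sqrt{2} \approx - 46.669 i$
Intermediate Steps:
$s{\left(L \right)} = - \frac{L}{4}$ ($s{\left(L \right)} = L \left(- \frac{1}{4}\right) = - \frac{L}{4}$)
$m = 4 i \sqrt{2}$ ($m = \sqrt{-32} = 4 i \sqrt{2} \approx 5.6569 i$)
$\left(s{\left(-3 \right)} + q\right) m = \left(\left(- \frac{1}{4}\right) \left(-3\right) - 9\right) 4 i \sqrt{2} = \left(\frac{3}{4} - 9\right) 4 i \sqrt{2} = - \frac{33 \cdot 4 i \sqrt{2}}{4} = - 33 i \sqrt{2}$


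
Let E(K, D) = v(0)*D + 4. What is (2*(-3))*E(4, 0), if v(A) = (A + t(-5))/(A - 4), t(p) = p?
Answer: -24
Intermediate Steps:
v(A) = (-5 + A)/(-4 + A) (v(A) = (A - 5)/(A - 4) = (-5 + A)/(-4 + A))
E(K, D) = 4 + 5*D/4 (E(K, D) = ((-5 + 0)/(-4 + 0))*D + 4 = (-5/(-4))*D + 4 = (-¼*(-5))*D + 4 = 5*D/4 + 4 = 4 + 5*D/4)
(2*(-3))*E(4, 0) = (2*(-3))*(4 + (5/4)*0) = -6*(4 + 0) = -6*4 = -24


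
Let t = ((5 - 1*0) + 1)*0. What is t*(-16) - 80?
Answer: -80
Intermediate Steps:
t = 0 (t = ((5 + 0) + 1)*0 = (5 + 1)*0 = 6*0 = 0)
t*(-16) - 80 = 0*(-16) - 80 = 0 - 80 = -80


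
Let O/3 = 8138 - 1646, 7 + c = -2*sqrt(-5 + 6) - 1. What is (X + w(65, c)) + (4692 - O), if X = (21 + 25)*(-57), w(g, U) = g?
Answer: -17341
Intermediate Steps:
c = -10 (c = -7 + (-2*sqrt(-5 + 6) - 1) = -7 + (-2*sqrt(1) - 1) = -7 + (-2*1 - 1) = -7 + (-2 - 1) = -7 - 3 = -10)
X = -2622 (X = 46*(-57) = -2622)
O = 19476 (O = 3*(8138 - 1646) = 3*6492 = 19476)
(X + w(65, c)) + (4692 - O) = (-2622 + 65) + (4692 - 1*19476) = -2557 + (4692 - 19476) = -2557 - 14784 = -17341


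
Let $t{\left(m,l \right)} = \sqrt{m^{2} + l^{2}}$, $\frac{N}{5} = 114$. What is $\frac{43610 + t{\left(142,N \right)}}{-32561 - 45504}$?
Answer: $- \frac{8722}{15613} - \frac{2 \sqrt{86266}}{78065} \approx -0.56616$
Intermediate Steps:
$N = 570$ ($N = 5 \cdot 114 = 570$)
$t{\left(m,l \right)} = \sqrt{l^{2} + m^{2}}$
$\frac{43610 + t{\left(142,N \right)}}{-32561 - 45504} = \frac{43610 + \sqrt{570^{2} + 142^{2}}}{-32561 - 45504} = \frac{43610 + \sqrt{324900 + 20164}}{-78065} = \left(43610 + \sqrt{345064}\right) \left(- \frac{1}{78065}\right) = \left(43610 + 2 \sqrt{86266}\right) \left(- \frac{1}{78065}\right) = - \frac{8722}{15613} - \frac{2 \sqrt{86266}}{78065}$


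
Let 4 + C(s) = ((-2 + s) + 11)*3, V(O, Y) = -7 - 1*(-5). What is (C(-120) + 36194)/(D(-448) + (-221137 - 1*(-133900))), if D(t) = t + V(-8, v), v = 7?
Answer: -35857/87687 ≈ -0.40892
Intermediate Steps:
V(O, Y) = -2 (V(O, Y) = -7 + 5 = -2)
D(t) = -2 + t (D(t) = t - 2 = -2 + t)
C(s) = 23 + 3*s (C(s) = -4 + ((-2 + s) + 11)*3 = -4 + (9 + s)*3 = -4 + (27 + 3*s) = 23 + 3*s)
(C(-120) + 36194)/(D(-448) + (-221137 - 1*(-133900))) = ((23 + 3*(-120)) + 36194)/((-2 - 448) + (-221137 - 1*(-133900))) = ((23 - 360) + 36194)/(-450 + (-221137 + 133900)) = (-337 + 36194)/(-450 - 87237) = 35857/(-87687) = 35857*(-1/87687) = -35857/87687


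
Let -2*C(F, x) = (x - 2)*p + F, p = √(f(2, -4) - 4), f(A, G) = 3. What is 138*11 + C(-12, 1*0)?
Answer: 1524 + I ≈ 1524.0 + 1.0*I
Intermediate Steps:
p = I (p = √(3 - 4) = √(-1) = I ≈ 1.0*I)
C(F, x) = -F/2 - I*(-2 + x)/2 (C(F, x) = -((x - 2)*I + F)/2 = -((-2 + x)*I + F)/2 = -(I*(-2 + x) + F)/2 = -(F + I*(-2 + x))/2 = -F/2 - I*(-2 + x)/2)
138*11 + C(-12, 1*0) = 138*11 + (I - ½*(-12) - I*1*0/2) = 1518 + (I + 6 - ½*I*0) = 1518 + (I + 6 + 0) = 1518 + (6 + I) = 1524 + I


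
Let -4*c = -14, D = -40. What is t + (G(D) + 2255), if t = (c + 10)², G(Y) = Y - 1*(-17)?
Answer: 9657/4 ≈ 2414.3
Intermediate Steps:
c = 7/2 (c = -¼*(-14) = 7/2 ≈ 3.5000)
G(Y) = 17 + Y (G(Y) = Y + 17 = 17 + Y)
t = 729/4 (t = (7/2 + 10)² = (27/2)² = 729/4 ≈ 182.25)
t + (G(D) + 2255) = 729/4 + ((17 - 40) + 2255) = 729/4 + (-23 + 2255) = 729/4 + 2232 = 9657/4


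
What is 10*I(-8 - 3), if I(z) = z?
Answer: -110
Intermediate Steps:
10*I(-8 - 3) = 10*(-8 - 3) = 10*(-11) = -110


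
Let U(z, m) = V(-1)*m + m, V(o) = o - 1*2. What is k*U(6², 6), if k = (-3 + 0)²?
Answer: -108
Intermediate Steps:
V(o) = -2 + o (V(o) = o - 2 = -2 + o)
U(z, m) = -2*m (U(z, m) = (-2 - 1)*m + m = -3*m + m = -2*m)
k = 9 (k = (-3)² = 9)
k*U(6², 6) = 9*(-2*6) = 9*(-12) = -108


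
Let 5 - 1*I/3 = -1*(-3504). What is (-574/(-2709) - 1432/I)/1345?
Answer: 471646/1821281985 ≈ 0.00025896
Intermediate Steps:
I = -10497 (I = 15 - (-3)*(-3504) = 15 - 3*3504 = 15 - 10512 = -10497)
(-574/(-2709) - 1432/I)/1345 = (-574/(-2709) - 1432/(-10497))/1345 = (-574*(-1/2709) - 1432*(-1/10497))*(1/1345) = (82/387 + 1432/10497)*(1/1345) = (471646/1354113)*(1/1345) = 471646/1821281985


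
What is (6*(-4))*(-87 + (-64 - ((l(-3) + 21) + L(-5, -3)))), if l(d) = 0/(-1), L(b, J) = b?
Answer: 4008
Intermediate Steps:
l(d) = 0 (l(d) = 0*(-1) = 0)
(6*(-4))*(-87 + (-64 - ((l(-3) + 21) + L(-5, -3)))) = (6*(-4))*(-87 + (-64 - ((0 + 21) - 5))) = -24*(-87 + (-64 - (21 - 5))) = -24*(-87 + (-64 - 1*16)) = -24*(-87 + (-64 - 16)) = -24*(-87 - 80) = -24*(-167) = 4008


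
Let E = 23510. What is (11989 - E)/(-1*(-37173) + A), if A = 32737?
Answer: -11521/69910 ≈ -0.16480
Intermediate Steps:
(11989 - E)/(-1*(-37173) + A) = (11989 - 1*23510)/(-1*(-37173) + 32737) = (11989 - 23510)/(37173 + 32737) = -11521/69910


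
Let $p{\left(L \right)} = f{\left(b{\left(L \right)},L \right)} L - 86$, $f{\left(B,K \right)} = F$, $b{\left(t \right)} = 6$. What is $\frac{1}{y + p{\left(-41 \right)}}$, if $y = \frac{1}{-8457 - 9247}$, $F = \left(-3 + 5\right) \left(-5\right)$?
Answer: $\frac{17704}{5736095} \approx 0.0030864$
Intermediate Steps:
$F = -10$ ($F = 2 \left(-5\right) = -10$)
$f{\left(B,K \right)} = -10$
$p{\left(L \right)} = -86 - 10 L$ ($p{\left(L \right)} = - 10 L - 86 = -86 - 10 L$)
$y = - \frac{1}{17704}$ ($y = \frac{1}{-17704} = - \frac{1}{17704} \approx -5.6484 \cdot 10^{-5}$)
$\frac{1}{y + p{\left(-41 \right)}} = \frac{1}{- \frac{1}{17704} - -324} = \frac{1}{- \frac{1}{17704} + \left(-86 + 410\right)} = \frac{1}{- \frac{1}{17704} + 324} = \frac{1}{\frac{5736095}{17704}} = \frac{17704}{5736095}$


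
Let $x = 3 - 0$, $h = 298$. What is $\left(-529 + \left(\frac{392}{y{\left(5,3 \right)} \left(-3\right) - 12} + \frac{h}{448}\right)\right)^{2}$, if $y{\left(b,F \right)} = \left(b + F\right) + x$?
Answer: $\frac{29305148576929}{101606400} \approx 2.8842 \cdot 10^{5}$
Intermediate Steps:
$x = 3$ ($x = 3 + 0 = 3$)
$y{\left(b,F \right)} = 3 + F + b$ ($y{\left(b,F \right)} = \left(b + F\right) + 3 = \left(F + b\right) + 3 = 3 + F + b$)
$\left(-529 + \left(\frac{392}{y{\left(5,3 \right)} \left(-3\right) - 12} + \frac{h}{448}\right)\right)^{2} = \left(-529 + \left(\frac{392}{\left(3 + 3 + 5\right) \left(-3\right) - 12} + \frac{298}{448}\right)\right)^{2} = \left(-529 + \left(\frac{392}{11 \left(-3\right) - 12} + 298 \cdot \frac{1}{448}\right)\right)^{2} = \left(-529 + \left(\frac{392}{-33 - 12} + \frac{149}{224}\right)\right)^{2} = \left(-529 + \left(\frac{392}{-45} + \frac{149}{224}\right)\right)^{2} = \left(-529 + \left(392 \left(- \frac{1}{45}\right) + \frac{149}{224}\right)\right)^{2} = \left(-529 + \left(- \frac{392}{45} + \frac{149}{224}\right)\right)^{2} = \left(-529 - \frac{81103}{10080}\right)^{2} = \left(- \frac{5413423}{10080}\right)^{2} = \frac{29305148576929}{101606400}$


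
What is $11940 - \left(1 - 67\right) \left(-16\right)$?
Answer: $10884$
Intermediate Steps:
$11940 - \left(1 - 67\right) \left(-16\right) = 11940 - \left(-66\right) \left(-16\right) = 11940 - 1056 = 10884$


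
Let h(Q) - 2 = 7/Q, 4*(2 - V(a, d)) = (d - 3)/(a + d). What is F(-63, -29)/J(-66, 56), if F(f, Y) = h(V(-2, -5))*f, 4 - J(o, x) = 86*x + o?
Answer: 73/904 ≈ 0.080752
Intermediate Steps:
V(a, d) = 2 - (-3 + d)/(4*(a + d)) (V(a, d) = 2 - (d - 3)/(4*(a + d)) = 2 - (-3 + d)/(4*(a + d)))
h(Q) = 2 + 7/Q
J(o, x) = 4 - o - 86*x (J(o, x) = 4 - (86*x + o) = 4 - (o + 86*x) = 4 + (-o - 86*x) = 4 - o - 86*x)
F(f, Y) = 73*f/12 (F(f, Y) = (2 + 7/(((3 + 7*(-5) + 8*(-2))/(4*(-2 - 5)))))*f = (2 + 7/(((¼)*(3 - 35 - 16)/(-7))))*f = (2 + 7/(((¼)*(-⅐)*(-48))))*f = (2 + 7/(12/7))*f = (2 + 7*(7/12))*f = (2 + 49/12)*f = 73*f/12)
F(-63, -29)/J(-66, 56) = ((73/12)*(-63))/(4 - 1*(-66) - 86*56) = -1533/(4*(4 + 66 - 4816)) = -1533/4/(-4746) = -1533/4*(-1/4746) = 73/904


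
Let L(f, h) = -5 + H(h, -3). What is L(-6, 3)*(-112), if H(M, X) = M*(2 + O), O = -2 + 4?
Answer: -784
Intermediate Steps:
O = 2
H(M, X) = 4*M (H(M, X) = M*(2 + 2) = M*4 = 4*M)
L(f, h) = -5 + 4*h
L(-6, 3)*(-112) = (-5 + 4*3)*(-112) = (-5 + 12)*(-112) = 7*(-112) = -784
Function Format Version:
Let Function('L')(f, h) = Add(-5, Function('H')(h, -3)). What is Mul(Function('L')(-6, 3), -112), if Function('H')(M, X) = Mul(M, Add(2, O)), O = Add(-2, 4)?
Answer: -784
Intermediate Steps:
O = 2
Function('H')(M, X) = Mul(4, M) (Function('H')(M, X) = Mul(M, Add(2, 2)) = Mul(M, 4) = Mul(4, M))
Function('L')(f, h) = Add(-5, Mul(4, h))
Mul(Function('L')(-6, 3), -112) = Mul(Add(-5, Mul(4, 3)), -112) = Mul(Add(-5, 12), -112) = Mul(7, -112) = -784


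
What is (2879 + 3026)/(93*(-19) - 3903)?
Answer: -1181/1134 ≈ -1.0414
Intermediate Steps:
(2879 + 3026)/(93*(-19) - 3903) = 5905/(-1767 - 3903) = 5905/(-5670) = 5905*(-1/5670) = -1181/1134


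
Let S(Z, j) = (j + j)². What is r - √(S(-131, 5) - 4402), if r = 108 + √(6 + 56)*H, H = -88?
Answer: 108 - 88*√62 - 3*I*√478 ≈ -584.91 - 65.59*I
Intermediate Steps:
S(Z, j) = 4*j² (S(Z, j) = (2*j)² = 4*j²)
r = 108 - 88*√62 (r = 108 + √(6 + 56)*(-88) = 108 + √62*(-88) = 108 - 88*√62 ≈ -584.91)
r - √(S(-131, 5) - 4402) = (108 - 88*√62) - √(4*5² - 4402) = (108 - 88*√62) - √(4*25 - 4402) = (108 - 88*√62) - √(100 - 4402) = (108 - 88*√62) - √(-4302) = (108 - 88*√62) - 3*I*√478 = 108 - 88*√62 - 3*I*√478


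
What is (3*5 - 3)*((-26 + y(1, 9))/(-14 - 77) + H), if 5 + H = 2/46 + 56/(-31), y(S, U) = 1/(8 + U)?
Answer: -12248916/157573 ≈ -77.735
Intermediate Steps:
H = -4822/713 (H = -5 + (2/46 + 56/(-31)) = -5 + (2*(1/46) + 56*(-1/31)) = -5 + (1/23 - 56/31) = -5 - 1257/713 = -4822/713 ≈ -6.7630)
(3*5 - 3)*((-26 + y(1, 9))/(-14 - 77) + H) = (3*5 - 3)*((-26 + 1/(8 + 9))/(-14 - 77) - 4822/713) = (15 - 3)*((-26 + 1/17)/(-91) - 4822/713) = 12*((-26 + 1/17)*(-1/91) - 4822/713) = 12*(-441/17*(-1/91) - 4822/713) = 12*(63/221 - 4822/713) = 12*(-1020743/157573) = -12248916/157573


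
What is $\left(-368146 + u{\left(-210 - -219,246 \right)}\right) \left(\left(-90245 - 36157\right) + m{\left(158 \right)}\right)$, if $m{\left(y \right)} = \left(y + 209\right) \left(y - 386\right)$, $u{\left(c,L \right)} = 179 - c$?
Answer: $77303662128$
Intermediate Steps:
$m{\left(y \right)} = \left(-386 + y\right) \left(209 + y\right)$ ($m{\left(y \right)} = \left(209 + y\right) \left(-386 + y\right) = \left(-386 + y\right) \left(209 + y\right)$)
$\left(-368146 + u{\left(-210 - -219,246 \right)}\right) \left(\left(-90245 - 36157\right) + m{\left(158 \right)}\right) = \left(-368146 + \left(179 - \left(-210 - -219\right)\right)\right) \left(\left(-90245 - 36157\right) - \left(108640 - 24964\right)\right) = \left(-368146 + \left(179 - \left(-210 + 219\right)\right)\right) \left(-126402 - 83676\right) = \left(-368146 + \left(179 - 9\right)\right) \left(-126402 - 83676\right) = \left(-368146 + \left(179 - 9\right)\right) \left(-210078\right) = \left(-368146 + 170\right) \left(-210078\right) = \left(-367976\right) \left(-210078\right) = 77303662128$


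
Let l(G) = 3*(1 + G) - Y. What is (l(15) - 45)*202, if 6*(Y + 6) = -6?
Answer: 2020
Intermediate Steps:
Y = -7 (Y = -6 + (⅙)*(-6) = -6 - 1 = -7)
l(G) = 10 + 3*G (l(G) = 3*(1 + G) - 1*(-7) = (3 + 3*G) + 7 = 10 + 3*G)
(l(15) - 45)*202 = ((10 + 3*15) - 45)*202 = ((10 + 45) - 45)*202 = (55 - 45)*202 = 10*202 = 2020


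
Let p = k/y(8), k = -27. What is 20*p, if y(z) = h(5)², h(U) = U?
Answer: -108/5 ≈ -21.600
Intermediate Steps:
y(z) = 25 (y(z) = 5² = 25)
p = -27/25 ≈ -1.0800
20*p = 20*(-27/25) = -108/5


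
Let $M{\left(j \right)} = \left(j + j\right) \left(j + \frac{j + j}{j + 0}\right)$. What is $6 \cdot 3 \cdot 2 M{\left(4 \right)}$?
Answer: $1728$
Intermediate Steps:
$M{\left(j \right)} = 2 j \left(2 + j\right)$ ($M{\left(j \right)} = 2 j \left(j + \frac{2 j}{j}\right) = 2 j \left(j + 2\right) = 2 j \left(2 + j\right)$)
$6 \cdot 3 \cdot 2 M{\left(4 \right)} = 6 \cdot 3 \cdot 2 \cdot 2 \cdot 4 \left(2 + 4\right) = 18 \cdot 2 \cdot 2 \cdot 4 \cdot 6 = 36 \cdot 48 = 1728$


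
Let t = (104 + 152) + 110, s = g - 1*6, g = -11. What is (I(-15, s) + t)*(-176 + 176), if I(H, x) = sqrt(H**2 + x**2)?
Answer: 0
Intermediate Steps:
s = -17 (s = -11 - 1*6 = -11 - 6 = -17)
t = 366 (t = 256 + 110 = 366)
(I(-15, s) + t)*(-176 + 176) = (sqrt((-15)**2 + (-17)**2) + 366)*(-176 + 176) = (sqrt(225 + 289) + 366)*0 = (sqrt(514) + 366)*0 = (366 + sqrt(514))*0 = 0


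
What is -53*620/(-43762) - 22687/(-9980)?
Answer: 660385647/218372380 ≈ 3.0241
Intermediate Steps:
-53*620/(-43762) - 22687/(-9980) = -32860*(-1/43762) - 22687*(-1/9980) = 16430/21881 + 22687/9980 = 660385647/218372380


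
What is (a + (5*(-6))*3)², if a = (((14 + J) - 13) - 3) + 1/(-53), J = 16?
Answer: 16232841/2809 ≈ 5778.9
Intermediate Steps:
a = 741/53 (a = (((14 + 16) - 13) - 3) + 1/(-53) = ((30 - 13) - 3) - 1/53 = (17 - 3) - 1/53 = 14 - 1/53 = 741/53 ≈ 13.981)
(a + (5*(-6))*3)² = (741/53 + (5*(-6))*3)² = (741/53 - 30*3)² = (741/53 - 90)² = (-4029/53)² = 16232841/2809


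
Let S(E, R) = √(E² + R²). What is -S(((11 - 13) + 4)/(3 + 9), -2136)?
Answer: -√164249857/6 ≈ -2136.0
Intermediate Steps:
-S(((11 - 13) + 4)/(3 + 9), -2136) = -√((((11 - 13) + 4)/(3 + 9))² + (-2136)²) = -√(((-2 + 4)/12)² + 4562496) = -√(((1/12)*2)² + 4562496) = -√((⅙)² + 4562496) = -√(1/36 + 4562496) = -√(164249857/36) = -√164249857/6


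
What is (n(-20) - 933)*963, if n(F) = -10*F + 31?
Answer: -676026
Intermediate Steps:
n(F) = 31 - 10*F
(n(-20) - 933)*963 = ((31 - 10*(-20)) - 933)*963 = ((31 + 200) - 933)*963 = (231 - 933)*963 = -702*963 = -676026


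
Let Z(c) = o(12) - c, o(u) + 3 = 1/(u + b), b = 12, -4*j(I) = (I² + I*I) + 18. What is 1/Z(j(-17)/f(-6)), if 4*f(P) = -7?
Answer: -168/14801 ≈ -0.011351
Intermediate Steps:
j(I) = -9/2 - I²/2 (j(I) = -((I² + I*I) + 18)/4 = -((I² + I²) + 18)/4 = -(2*I² + 18)/4 = -(18 + 2*I²)/4 = -9/2 - I²/2)
f(P) = -7/4 (f(P) = (¼)*(-7) = -7/4)
o(u) = -3 + 1/(12 + u) (o(u) = -3 + 1/(u + 12) = -3 + 1/(12 + u))
Z(c) = -71/24 - c (Z(c) = (-35 - 3*12)/(12 + 12) - c = (-35 - 36)/24 - c = (1/24)*(-71) - c = -71/24 - c)
1/Z(j(-17)/f(-6)) = 1/(-71/24 - (-9/2 - ½*(-17)²)/(-7/4)) = 1/(-71/24 - (-9/2 - ½*289)*(-4)/7) = 1/(-71/24 - (-9/2 - 289/2)*(-4)/7) = 1/(-71/24 - (-149)*(-4)/7) = 1/(-71/24 - 1*596/7) = 1/(-71/24 - 596/7) = 1/(-14801/168) = -168/14801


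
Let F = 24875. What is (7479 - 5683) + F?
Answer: 26671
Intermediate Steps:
(7479 - 5683) + F = (7479 - 5683) + 24875 = 1796 + 24875 = 26671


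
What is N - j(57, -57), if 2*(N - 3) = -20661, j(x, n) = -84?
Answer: -20487/2 ≈ -10244.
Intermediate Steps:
N = -20655/2 (N = 3 + (½)*(-20661) = 3 - 20661/2 = -20655/2 ≈ -10328.)
N - j(57, -57) = -20655/2 - 1*(-84) = -20655/2 + 84 = -20487/2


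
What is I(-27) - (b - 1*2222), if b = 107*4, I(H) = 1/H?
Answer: 48437/27 ≈ 1794.0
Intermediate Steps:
b = 428
I(-27) - (b - 1*2222) = 1/(-27) - (428 - 1*2222) = -1/27 - (428 - 2222) = -1/27 - 1*(-1794) = -1/27 + 1794 = 48437/27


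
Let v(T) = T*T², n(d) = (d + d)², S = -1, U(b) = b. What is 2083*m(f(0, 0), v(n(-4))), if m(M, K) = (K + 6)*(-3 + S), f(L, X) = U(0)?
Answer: -2184233800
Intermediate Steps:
f(L, X) = 0
n(d) = 4*d² (n(d) = (2*d)² = 4*d²)
v(T) = T³
m(M, K) = -24 - 4*K (m(M, K) = (K + 6)*(-3 - 1) = (6 + K)*(-4) = -24 - 4*K)
2083*m(f(0, 0), v(n(-4))) = 2083*(-24 - 4*(4*(-4)²)³) = 2083*(-24 - 4*(4*16)³) = 2083*(-24 - 4*64³) = 2083*(-24 - 4*262144) = 2083*(-24 - 1048576) = 2083*(-1048600) = -2184233800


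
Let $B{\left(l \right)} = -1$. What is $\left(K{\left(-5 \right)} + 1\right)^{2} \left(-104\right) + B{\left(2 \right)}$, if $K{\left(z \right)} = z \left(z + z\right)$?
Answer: $-270505$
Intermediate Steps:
$K{\left(z \right)} = 2 z^{2}$ ($K{\left(z \right)} = z 2 z = 2 z^{2}$)
$\left(K{\left(-5 \right)} + 1\right)^{2} \left(-104\right) + B{\left(2 \right)} = \left(2 \left(-5\right)^{2} + 1\right)^{2} \left(-104\right) - 1 = \left(2 \cdot 25 + 1\right)^{2} \left(-104\right) - 1 = \left(50 + 1\right)^{2} \left(-104\right) - 1 = 51^{2} \left(-104\right) - 1 = 2601 \left(-104\right) - 1 = -270504 - 1 = -270505$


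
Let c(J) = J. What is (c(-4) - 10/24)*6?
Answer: -53/2 ≈ -26.500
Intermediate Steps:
(c(-4) - 10/24)*6 = (-4 - 10/24)*6 = (-4 - 10*1/24)*6 = (-4 - 5/12)*6 = -53/12*6 = -53/2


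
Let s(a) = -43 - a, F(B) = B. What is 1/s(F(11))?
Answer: -1/54 ≈ -0.018519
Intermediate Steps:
1/s(F(11)) = 1/(-43 - 1*11) = 1/(-43 - 11) = 1/(-54) = -1/54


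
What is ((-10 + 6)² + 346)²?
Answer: 131044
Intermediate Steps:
((-10 + 6)² + 346)² = ((-4)² + 346)² = (16 + 346)² = 362² = 131044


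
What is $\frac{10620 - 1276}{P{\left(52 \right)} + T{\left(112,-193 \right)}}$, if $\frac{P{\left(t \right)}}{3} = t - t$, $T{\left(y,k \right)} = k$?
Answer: $- \frac{9344}{193} \approx -48.414$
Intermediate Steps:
$P{\left(t \right)} = 0$ ($P{\left(t \right)} = 3 \left(t - t\right) = 3 \cdot 0 = 0$)
$\frac{10620 - 1276}{P{\left(52 \right)} + T{\left(112,-193 \right)}} = \frac{10620 - 1276}{0 - 193} = \frac{9344}{-193} = 9344 \left(- \frac{1}{193}\right) = - \frac{9344}{193}$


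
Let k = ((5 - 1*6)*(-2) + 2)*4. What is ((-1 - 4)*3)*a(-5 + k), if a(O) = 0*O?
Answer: 0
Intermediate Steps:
k = 16 (k = ((5 - 6)*(-2) + 2)*4 = (-1*(-2) + 2)*4 = (2 + 2)*4 = 4*4 = 16)
a(O) = 0
((-1 - 4)*3)*a(-5 + k) = ((-1 - 4)*3)*0 = -5*3*0 = -15*0 = 0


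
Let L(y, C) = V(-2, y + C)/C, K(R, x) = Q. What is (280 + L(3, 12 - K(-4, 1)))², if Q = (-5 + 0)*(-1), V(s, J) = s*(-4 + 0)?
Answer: 3873024/49 ≈ 79041.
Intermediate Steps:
V(s, J) = -4*s (V(s, J) = s*(-4) = -4*s)
Q = 5 (Q = -5*(-1) = 5)
K(R, x) = 5
L(y, C) = 8/C (L(y, C) = (-4*(-2))/C = 8/C)
(280 + L(3, 12 - K(-4, 1)))² = (280 + 8/(12 - 1*5))² = (280 + 8/(12 - 5))² = (280 + 8/7)² = (1968/7)² = 3873024/49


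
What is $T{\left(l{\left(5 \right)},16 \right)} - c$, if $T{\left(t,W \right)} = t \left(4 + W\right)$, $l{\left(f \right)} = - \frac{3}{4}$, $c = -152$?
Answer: $137$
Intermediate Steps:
$l{\left(f \right)} = - \frac{3}{4}$ ($l{\left(f \right)} = \left(-3\right) \frac{1}{4} = - \frac{3}{4}$)
$T{\left(l{\left(5 \right)},16 \right)} - c = - \frac{3 \left(4 + 16\right)}{4} - -152 = \left(- \frac{3}{4}\right) 20 + 152 = -15 + 152 = 137$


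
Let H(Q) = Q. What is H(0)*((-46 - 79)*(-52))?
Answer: 0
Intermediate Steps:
H(0)*((-46 - 79)*(-52)) = 0*((-46 - 79)*(-52)) = 0*(-125*(-52)) = 0*6500 = 0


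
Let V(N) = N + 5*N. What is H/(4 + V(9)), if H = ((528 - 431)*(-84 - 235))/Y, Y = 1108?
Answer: -1067/2216 ≈ -0.48150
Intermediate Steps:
V(N) = 6*N
H = -30943/1108 (H = ((528 - 431)*(-84 - 235))/1108 = (97*(-319))*(1/1108) = -30943*1/1108 = -30943/1108 ≈ -27.927)
H/(4 + V(9)) = -30943/(1108*(4 + 6*9)) = -30943/(1108*(4 + 54)) = -30943/1108/58 = -30943/1108*1/58 = -1067/2216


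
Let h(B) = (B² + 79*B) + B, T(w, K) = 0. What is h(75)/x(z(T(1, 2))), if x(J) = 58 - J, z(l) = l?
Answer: 11625/58 ≈ 200.43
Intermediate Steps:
h(B) = B² + 80*B
h(75)/x(z(T(1, 2))) = (75*(80 + 75))/(58 - 1*0) = (75*155)/(58 + 0) = 11625/58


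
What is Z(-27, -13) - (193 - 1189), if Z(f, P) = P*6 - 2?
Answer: 916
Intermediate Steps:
Z(f, P) = -2 + 6*P (Z(f, P) = 6*P - 2 = -2 + 6*P)
Z(-27, -13) - (193 - 1189) = (-2 + 6*(-13)) - (193 - 1189) = (-2 - 78) - 1*(-996) = -80 + 996 = 916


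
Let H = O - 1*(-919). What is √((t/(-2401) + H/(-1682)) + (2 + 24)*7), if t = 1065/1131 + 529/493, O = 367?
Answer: √17873672852971/314041 ≈ 13.462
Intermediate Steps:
t = 12912/6409 (t = 1065*(1/1131) + 529*(1/493) = 355/377 + 529/493 = 12912/6409 ≈ 2.0147)
H = 1286 (H = 367 - 1*(-919) = 367 + 919 = 1286)
√((t/(-2401) + H/(-1682)) + (2 + 24)*7) = √(((12912/6409)/(-2401) + 1286/(-1682)) + (2 + 24)*7) = √(((12912/6409)*(-1/2401) + 1286*(-1/1682)) + 26*7) = √((-12912/15388009 - 643/841) + 182) = √(-341563751/446252261 + 182) = √(80876347751/446252261) = √17873672852971/314041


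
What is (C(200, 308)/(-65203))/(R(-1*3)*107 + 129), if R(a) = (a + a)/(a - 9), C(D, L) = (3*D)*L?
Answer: -73920/4759819 ≈ -0.015530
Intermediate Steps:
C(D, L) = 3*D*L
R(a) = 2*a/(-9 + a) (R(a) = (2*a)/(-9 + a) = 2*a/(-9 + a))
(C(200, 308)/(-65203))/(R(-1*3)*107 + 129) = ((3*200*308)/(-65203))/((2*(-1*3)/(-9 - 1*3))*107 + 129) = (184800*(-1/65203))/((2*(-3)/(-9 - 3))*107 + 129) = -184800/(65203*((2*(-3)/(-12))*107 + 129)) = -184800/(65203*((2*(-3)*(-1/12))*107 + 129)) = -184800/(65203*((½)*107 + 129)) = -184800/(65203*(107/2 + 129)) = -184800/(65203*365/2) = -184800/65203*2/365 = -73920/4759819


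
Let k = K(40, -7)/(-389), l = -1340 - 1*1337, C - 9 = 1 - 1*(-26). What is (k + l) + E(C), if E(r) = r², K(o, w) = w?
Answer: -537202/389 ≈ -1381.0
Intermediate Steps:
C = 36 (C = 9 + (1 - 1*(-26)) = 9 + (1 + 26) = 9 + 27 = 36)
l = -2677 (l = -1340 - 1337 = -2677)
k = 7/389 (k = -7/(-389) = -7*(-1/389) = 7/389 ≈ 0.017995)
(k + l) + E(C) = (7/389 - 2677) + 36² = -1041346/389 + 1296 = -537202/389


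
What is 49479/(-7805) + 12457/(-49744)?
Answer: -2558510261/388251920 ≈ -6.5898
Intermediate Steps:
49479/(-7805) + 12457/(-49744) = 49479*(-1/7805) + 12457*(-1/49744) = -49479/7805 - 12457/49744 = -2558510261/388251920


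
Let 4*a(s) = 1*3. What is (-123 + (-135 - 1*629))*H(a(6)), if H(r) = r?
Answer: -2661/4 ≈ -665.25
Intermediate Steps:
a(s) = 3/4 (a(s) = (1*3)/4 = (1/4)*3 = 3/4)
(-123 + (-135 - 1*629))*H(a(6)) = (-123 + (-135 - 1*629))*(3/4) = (-123 + (-135 - 629))*(3/4) = (-123 - 764)*(3/4) = -887*3/4 = -2661/4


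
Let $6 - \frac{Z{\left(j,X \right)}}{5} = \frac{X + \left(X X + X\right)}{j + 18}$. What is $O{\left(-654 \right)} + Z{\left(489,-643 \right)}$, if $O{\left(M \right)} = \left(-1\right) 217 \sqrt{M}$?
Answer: $- \frac{2045605}{507} - 217 i \sqrt{654} \approx -4034.7 - 5549.4 i$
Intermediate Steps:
$O{\left(M \right)} = - 217 \sqrt{M}$
$Z{\left(j,X \right)} = 30 - \frac{5 \left(X^{2} + 2 X\right)}{18 + j}$ ($Z{\left(j,X \right)} = 30 - 5 \frac{X + \left(X X + X\right)}{j + 18} = 30 - 5 \frac{X + \left(X^{2} + X\right)}{18 + j} = 30 - 5 \frac{X + \left(X + X^{2}\right)}{18 + j} = 30 - 5 \frac{X^{2} + 2 X}{18 + j} = 30 - \frac{5 \left(X^{2} + 2 X\right)}{18 + j}$)
$O{\left(-654 \right)} + Z{\left(489,-643 \right)} = - 217 \sqrt{-654} + \frac{5 \left(108 - \left(-643\right)^{2} - -1286 + 6 \cdot 489\right)}{18 + 489} = - 217 i \sqrt{654} + \frac{5 \left(108 - 413449 + 1286 + 2934\right)}{507} = - 217 i \sqrt{654} + 5 \cdot \frac{1}{507} \left(108 - 413449 + 1286 + 2934\right) = - 217 i \sqrt{654} + 5 \cdot \frac{1}{507} \left(-409121\right) = - 217 i \sqrt{654} - \frac{2045605}{507} = - \frac{2045605}{507} - 217 i \sqrt{654}$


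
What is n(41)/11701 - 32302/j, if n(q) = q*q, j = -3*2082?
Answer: 194232614/36542223 ≈ 5.3153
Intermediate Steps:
j = -6246
n(q) = q²
n(41)/11701 - 32302/j = 41²/11701 - 32302/(-6246) = 1681*(1/11701) - 32302*(-1/6246) = 1681/11701 + 16151/3123 = 194232614/36542223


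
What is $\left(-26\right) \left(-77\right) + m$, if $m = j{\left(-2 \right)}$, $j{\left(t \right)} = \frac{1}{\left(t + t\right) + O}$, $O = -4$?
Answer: $\frac{16015}{8} \approx 2001.9$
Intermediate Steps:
$j{\left(t \right)} = \frac{1}{-4 + 2 t}$ ($j{\left(t \right)} = \frac{1}{\left(t + t\right) - 4} = \frac{1}{2 t - 4} = \frac{1}{-4 + 2 t}$)
$m = - \frac{1}{8}$ ($m = \frac{1}{2 \left(-2 - 2\right)} = \frac{1}{2 \left(-4\right)} = \frac{1}{2} \left(- \frac{1}{4}\right) = - \frac{1}{8} \approx -0.125$)
$\left(-26\right) \left(-77\right) + m = \left(-26\right) \left(-77\right) - \frac{1}{8} = 2002 - \frac{1}{8} = \frac{16015}{8}$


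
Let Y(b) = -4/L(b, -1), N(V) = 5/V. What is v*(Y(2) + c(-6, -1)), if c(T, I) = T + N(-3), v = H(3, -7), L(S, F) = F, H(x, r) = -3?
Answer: 11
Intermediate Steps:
v = -3
Y(b) = 4 (Y(b) = -4/(-1) = -4*(-1) = 4)
c(T, I) = -5/3 + T (c(T, I) = T + 5/(-3) = T + 5*(-⅓) = T - 5/3 = -5/3 + T)
v*(Y(2) + c(-6, -1)) = -3*(4 + (-5/3 - 6)) = -3*(4 - 23/3) = -3*(-11/3) = 11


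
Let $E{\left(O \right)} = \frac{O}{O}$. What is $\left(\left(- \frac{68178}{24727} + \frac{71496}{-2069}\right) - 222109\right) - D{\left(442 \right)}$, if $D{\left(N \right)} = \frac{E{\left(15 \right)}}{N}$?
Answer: $- \frac{5023348432013485}{22612792046} \approx -2.2215 \cdot 10^{5}$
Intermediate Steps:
$E{\left(O \right)} = 1$
$D{\left(N \right)} = \frac{1}{N}$ ($D{\left(N \right)} = 1 \frac{1}{N} = \frac{1}{N}$)
$\left(\left(- \frac{68178}{24727} + \frac{71496}{-2069}\right) - 222109\right) - D{\left(442 \right)} = \left(\left(- \frac{68178}{24727} + \frac{71496}{-2069}\right) - 222109\right) - \frac{1}{442} = \left(\left(\left(-68178\right) \frac{1}{24727} + 71496 \left(- \frac{1}{2069}\right)\right) - 222109\right) - \frac{1}{442} = \left(\left(- \frac{68178}{24727} - \frac{71496}{2069}\right) - 222109\right) - \frac{1}{442} = \left(- \frac{1908941874}{51160163} - 222109\right) - \frac{1}{442} = - \frac{11365041585641}{51160163} - \frac{1}{442} = - \frac{5023348432013485}{22612792046}$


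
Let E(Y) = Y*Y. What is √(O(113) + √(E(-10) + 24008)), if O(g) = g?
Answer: √(113 + 14*√123) ≈ 16.379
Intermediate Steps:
E(Y) = Y²
√(O(113) + √(E(-10) + 24008)) = √(113 + √((-10)² + 24008)) = √(113 + √(100 + 24008)) = √(113 + √24108) = √(113 + 14*√123)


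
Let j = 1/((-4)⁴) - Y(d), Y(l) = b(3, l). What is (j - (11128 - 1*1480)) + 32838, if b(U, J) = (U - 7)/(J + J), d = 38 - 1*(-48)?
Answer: 255275819/11008 ≈ 23190.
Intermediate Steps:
d = 86 (d = 38 + 48 = 86)
b(U, J) = (-7 + U)/(2*J) (b(U, J) = (-7 + U)/((2*J)) = (-7 + U)*(1/(2*J)) = (-7 + U)/(2*J))
Y(l) = -2/l (Y(l) = (-7 + 3)/(2*l) = (½)*(-4)/l = -2/l)
j = 299/11008 (j = 1/((-4)⁴) - (-2)/86 = 1/256 - (-2)/86 = 1/256 - 1*(-1/43) = 1/256 + 1/43 = 299/11008 ≈ 0.027162)
(j - (11128 - 1*1480)) + 32838 = (299/11008 - (11128 - 1*1480)) + 32838 = (299/11008 - (11128 - 1480)) + 32838 = (299/11008 - 1*9648) + 32838 = (299/11008 - 9648) + 32838 = -106204885/11008 + 32838 = 255275819/11008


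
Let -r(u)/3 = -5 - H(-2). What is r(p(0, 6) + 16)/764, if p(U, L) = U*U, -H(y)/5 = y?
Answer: 45/764 ≈ 0.058901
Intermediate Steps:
H(y) = -5*y
p(U, L) = U**2
r(u) = 45 (r(u) = -3*(-5 - (-5)*(-2)) = -3*(-5 - 1*10) = -3*(-5 - 10) = -3*(-15) = 45)
r(p(0, 6) + 16)/764 = 45/764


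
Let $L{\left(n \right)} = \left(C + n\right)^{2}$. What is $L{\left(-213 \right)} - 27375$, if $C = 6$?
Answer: $15474$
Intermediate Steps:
$L{\left(n \right)} = \left(6 + n\right)^{2}$
$L{\left(-213 \right)} - 27375 = \left(6 - 213\right)^{2} - 27375 = \left(-207\right)^{2} - 27375 = 42849 - 27375 = 15474$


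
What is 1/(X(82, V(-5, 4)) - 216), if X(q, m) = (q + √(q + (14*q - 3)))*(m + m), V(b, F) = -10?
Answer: -116/184621 + 5*√1227/738484 ≈ -0.00039115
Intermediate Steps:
X(q, m) = 2*m*(q + √(-3 + 15*q)) (X(q, m) = (q + √(q + (-3 + 14*q)))*(2*m) = (q + √(-3 + 15*q))*(2*m) = 2*m*(q + √(-3 + 15*q)))
1/(X(82, V(-5, 4)) - 216) = 1/(2*(-10)*(82 + √(-3 + 15*82)) - 216) = 1/(2*(-10)*(82 + √(-3 + 1230)) - 216) = 1/(2*(-10)*(82 + √1227) - 216) = 1/((-1640 - 20*√1227) - 216) = 1/(-1856 - 20*√1227)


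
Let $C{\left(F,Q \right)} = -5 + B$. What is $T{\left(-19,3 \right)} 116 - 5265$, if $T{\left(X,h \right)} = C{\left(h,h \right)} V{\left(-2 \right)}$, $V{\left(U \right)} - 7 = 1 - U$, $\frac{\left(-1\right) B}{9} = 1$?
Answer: $-21505$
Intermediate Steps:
$B = -9$ ($B = \left(-9\right) 1 = -9$)
$C{\left(F,Q \right)} = -14$ ($C{\left(F,Q \right)} = -5 - 9 = -14$)
$V{\left(U \right)} = 8 - U$ ($V{\left(U \right)} = 7 - \left(-1 + U\right) = 8 - U$)
$T{\left(X,h \right)} = -140$ ($T{\left(X,h \right)} = - 14 \left(8 - -2\right) = - 14 \left(8 + 2\right) = \left(-14\right) 10 = -140$)
$T{\left(-19,3 \right)} 116 - 5265 = \left(-140\right) 116 - 5265 = -16240 - 5265 = -21505$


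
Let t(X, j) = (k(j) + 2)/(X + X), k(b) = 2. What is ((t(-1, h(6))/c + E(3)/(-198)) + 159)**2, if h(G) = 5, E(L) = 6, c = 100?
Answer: 68783979289/2722500 ≈ 25265.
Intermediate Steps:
t(X, j) = 2/X (t(X, j) = (2 + 2)/(X + X) = 4/((2*X)) = 4*(1/(2*X)) = 2/X)
((t(-1, h(6))/c + E(3)/(-198)) + 159)**2 = (((2/(-1))/100 + 6/(-198)) + 159)**2 = (((2*(-1))*(1/100) + 6*(-1/198)) + 159)**2 = ((-2*1/100 - 1/33) + 159)**2 = ((-1/50 - 1/33) + 159)**2 = (-83/1650 + 159)**2 = (262267/1650)**2 = 68783979289/2722500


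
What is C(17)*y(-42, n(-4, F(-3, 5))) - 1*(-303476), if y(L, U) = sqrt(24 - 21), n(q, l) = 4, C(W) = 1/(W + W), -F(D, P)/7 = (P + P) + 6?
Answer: 303476 + sqrt(3)/34 ≈ 3.0348e+5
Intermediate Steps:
F(D, P) = -42 - 14*P (F(D, P) = -7*((P + P) + 6) = -7*(2*P + 6) = -7*(6 + 2*P) = -42 - 14*P)
C(W) = 1/(2*W)
y(L, U) = sqrt(3)
C(17)*y(-42, n(-4, F(-3, 5))) - 1*(-303476) = ((1/2)/17)*sqrt(3) - 1*(-303476) = ((1/2)*(1/17))*sqrt(3) + 303476 = sqrt(3)/34 + 303476 = 303476 + sqrt(3)/34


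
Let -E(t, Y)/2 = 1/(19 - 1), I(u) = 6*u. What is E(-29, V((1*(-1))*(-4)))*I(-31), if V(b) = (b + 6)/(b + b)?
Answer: 62/3 ≈ 20.667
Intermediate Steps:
V(b) = (6 + b)/(2*b) (V(b) = (6 + b)/((2*b)) = (6 + b)*(1/(2*b)) = (6 + b)/(2*b))
E(t, Y) = -1/9 (E(t, Y) = -2/(19 - 1) = -2/18 = -2*1/18 = -1/9)
E(-29, V((1*(-1))*(-4)))*I(-31) = -2*(-31)/3 = -1/9*(-186) = 62/3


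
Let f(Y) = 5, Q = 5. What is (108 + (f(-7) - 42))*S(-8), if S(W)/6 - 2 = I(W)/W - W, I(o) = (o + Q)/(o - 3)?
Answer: 186801/44 ≈ 4245.5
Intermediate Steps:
I(o) = (5 + o)/(-3 + o) (I(o) = (o + 5)/(o - 3) = (5 + o)/(-3 + o))
S(W) = 12 - 6*W + 6*(5 + W)/(W*(-3 + W)) (S(W) = 12 + 6*(((5 + W)/(-3 + W))/W - W) = 12 + 6*((5 + W)/(W*(-3 + W)) - W) = 12 + 6*(-W + (5 + W)/(W*(-3 + W))) = 12 + (-6*W + 6*(5 + W)/(W*(-3 + W))) = 12 - 6*W + 6*(5 + W)/(W*(-3 + W)))
(108 + (f(-7) - 42))*S(-8) = (108 + (5 - 42))*(6*(5 - 8 - 8*(-3 - 8)*(2 - 1*(-8)))/(-8*(-3 - 8))) = (108 - 37)*(6*(-⅛)*(5 - 8 - 8*(-11)*(2 + 8))/(-11)) = 71*(6*(-⅛)*(-1/11)*(5 - 8 - 8*(-11)*10)) = 71*(6*(-⅛)*(-1/11)*(5 - 8 + 880)) = 71*(6*(-⅛)*(-1/11)*877) = 71*(2631/44) = 186801/44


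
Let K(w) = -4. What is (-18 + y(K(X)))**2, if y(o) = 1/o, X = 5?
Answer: 5329/16 ≈ 333.06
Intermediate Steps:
(-18 + y(K(X)))**2 = (-18 + 1/(-4))**2 = (-18 - 1/4)**2 = (-73/4)**2 = 5329/16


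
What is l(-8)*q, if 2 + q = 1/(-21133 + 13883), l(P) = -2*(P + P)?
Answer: -232016/3625 ≈ -64.004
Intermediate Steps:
l(P) = -4*P
q = -14501/7250 (q = -2 + 1/(-21133 + 13883) = -2 + 1/(-7250) = -2 - 1/7250 = -14501/7250 ≈ -2.0001)
l(-8)*q = -4*(-8)*(-14501/7250) = 32*(-14501/7250) = -232016/3625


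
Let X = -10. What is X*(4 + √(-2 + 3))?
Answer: -50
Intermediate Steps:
X*(4 + √(-2 + 3)) = -10*(4 + √(-2 + 3)) = -10*(4 + √1) = -10*(4 + 1) = -10*5 = -50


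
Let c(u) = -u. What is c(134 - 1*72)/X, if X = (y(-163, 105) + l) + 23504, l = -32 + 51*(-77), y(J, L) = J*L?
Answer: -31/1215 ≈ -0.025514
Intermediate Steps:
l = -3959 (l = -32 - 3927 = -3959)
X = 2430 (X = (-163*105 - 3959) + 23504 = (-17115 - 3959) + 23504 = -21074 + 23504 = 2430)
c(134 - 1*72)/X = -(134 - 1*72)/2430 = -(134 - 72)*(1/2430) = -1*62*(1/2430) = -62*1/2430 = -31/1215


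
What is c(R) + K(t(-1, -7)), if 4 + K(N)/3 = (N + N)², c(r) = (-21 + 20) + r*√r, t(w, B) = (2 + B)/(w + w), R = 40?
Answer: 62 + 80*√10 ≈ 314.98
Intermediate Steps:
t(w, B) = (2 + B)/(2*w) (t(w, B) = (2 + B)/((2*w)) = (2 + B)*(1/(2*w)) = (2 + B)/(2*w))
c(r) = -1 + r^(3/2)
K(N) = -12 + 12*N² (K(N) = -12 + 3*(N + N)² = -12 + 3*(2*N)² = -12 + 3*(4*N²) = -12 + 12*N²)
c(R) + K(t(-1, -7)) = (-1 + 40^(3/2)) + (-12 + 12*((½)*(2 - 7)/(-1))²) = (-1 + 80*√10) + (-12 + 12*((½)*(-1)*(-5))²) = (-1 + 80*√10) + (-12 + 12*(5/2)²) = (-1 + 80*√10) + (-12 + 12*(25/4)) = (-1 + 80*√10) + (-12 + 75) = (-1 + 80*√10) + 63 = 62 + 80*√10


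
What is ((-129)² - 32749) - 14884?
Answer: -30992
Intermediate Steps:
((-129)² - 32749) - 14884 = (16641 - 32749) - 14884 = -16108 - 14884 = -30992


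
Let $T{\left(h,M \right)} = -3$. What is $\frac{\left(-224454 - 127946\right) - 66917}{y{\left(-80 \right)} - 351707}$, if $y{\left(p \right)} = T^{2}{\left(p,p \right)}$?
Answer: $\frac{419317}{351698} \approx 1.1923$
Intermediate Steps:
$y{\left(p \right)} = 9$ ($y{\left(p \right)} = \left(-3\right)^{2} = 9$)
$\frac{\left(-224454 - 127946\right) - 66917}{y{\left(-80 \right)} - 351707} = \frac{\left(-224454 - 127946\right) - 66917}{9 - 351707} = \frac{\left(-224454 - 127946\right) - 66917}{-351698} = \left(-352400 - 66917\right) \left(- \frac{1}{351698}\right) = \left(-419317\right) \left(- \frac{1}{351698}\right) = \frac{419317}{351698}$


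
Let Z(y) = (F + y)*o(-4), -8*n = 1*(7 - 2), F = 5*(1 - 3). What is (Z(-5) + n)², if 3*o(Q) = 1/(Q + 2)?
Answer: 225/64 ≈ 3.5156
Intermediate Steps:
F = -10 (F = 5*(-2) = -10)
n = -5/8 (n = -(7 - 2)/8 = -5/8 ≈ -0.62500)
o(Q) = 1/(3*(2 + Q)) (o(Q) = 1/(3*(Q + 2)) = 1/(3*(2 + Q)))
Z(y) = 5/3 - y/6 (Z(y) = (-10 + y)*(1/(3*(2 - 4))) = (-10 + y)*((⅓)/(-2)) = (-10 + y)*((⅓)*(-½)) = (-10 + y)*(-⅙) = 5/3 - y/6)
(Z(-5) + n)² = ((5/3 - ⅙*(-5)) - 5/8)² = ((5/3 + ⅚) - 5/8)² = (5/2 - 5/8)² = (15/8)² = 225/64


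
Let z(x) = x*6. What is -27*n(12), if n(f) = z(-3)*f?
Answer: 5832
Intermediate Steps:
z(x) = 6*x
n(f) = -18*f (n(f) = (6*(-3))*f = -18*f)
-27*n(12) = -(-486)*12 = -27*(-216) = 5832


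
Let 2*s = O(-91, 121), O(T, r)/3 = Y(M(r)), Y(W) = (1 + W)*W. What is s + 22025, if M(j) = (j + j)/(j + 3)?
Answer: 169394629/7688 ≈ 22034.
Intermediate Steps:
M(j) = 2*j/(3 + j) (M(j) = (2*j)/(3 + j) = 2*j/(3 + j))
Y(W) = W*(1 + W)
O(T, r) = 6*r*(1 + 2*r/(3 + r))/(3 + r) (O(T, r) = 3*((2*r/(3 + r))*(1 + 2*r/(3 + r))) = 3*(2*r*(1 + 2*r/(3 + r))/(3 + r)) = 6*r*(1 + 2*r/(3 + r))/(3 + r))
s = 66429/7688 (s = (18*121*(1 + 121)/(3 + 121)²)/2 = (18*121*122/124²)/2 = (18*121*(1/15376)*122)/2 = (½)*(66429/3844) = 66429/7688 ≈ 8.6406)
s + 22025 = 66429/7688 + 22025 = 169394629/7688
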